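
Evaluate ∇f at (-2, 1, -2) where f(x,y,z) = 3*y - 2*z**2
(0, 3, 8)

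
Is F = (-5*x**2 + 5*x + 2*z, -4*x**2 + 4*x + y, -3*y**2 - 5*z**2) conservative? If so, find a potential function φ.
No, ∇×F = (-6*y, 2, 4 - 8*x) ≠ 0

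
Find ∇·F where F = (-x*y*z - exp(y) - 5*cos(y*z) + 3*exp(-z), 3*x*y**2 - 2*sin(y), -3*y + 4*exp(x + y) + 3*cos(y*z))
6*x*y - y*z - 3*y*sin(y*z) - 2*cos(y)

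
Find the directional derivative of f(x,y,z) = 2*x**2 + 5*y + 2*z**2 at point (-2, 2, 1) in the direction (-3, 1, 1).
3*sqrt(11)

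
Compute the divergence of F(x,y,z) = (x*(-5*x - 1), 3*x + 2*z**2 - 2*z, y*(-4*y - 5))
-10*x - 1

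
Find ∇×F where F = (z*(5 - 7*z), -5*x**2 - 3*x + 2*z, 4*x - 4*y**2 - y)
(-8*y - 3, 1 - 14*z, -10*x - 3)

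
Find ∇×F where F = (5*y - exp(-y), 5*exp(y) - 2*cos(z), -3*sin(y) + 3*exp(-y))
(-2*sin(z) - 3*cos(y) - 3*exp(-y), 0, -5 - exp(-y))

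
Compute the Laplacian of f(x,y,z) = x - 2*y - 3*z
0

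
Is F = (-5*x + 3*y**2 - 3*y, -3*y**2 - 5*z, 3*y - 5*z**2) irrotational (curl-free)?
No, ∇×F = (8, 0, 3 - 6*y)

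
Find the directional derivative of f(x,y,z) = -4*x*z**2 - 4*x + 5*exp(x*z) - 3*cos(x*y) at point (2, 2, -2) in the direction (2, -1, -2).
-104/3 + 2*sin(4) - 40*exp(-4)/3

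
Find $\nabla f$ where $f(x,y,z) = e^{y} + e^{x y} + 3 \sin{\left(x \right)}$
(y*exp(x*y) + 3*cos(x), x*exp(x*y) + exp(y), 0)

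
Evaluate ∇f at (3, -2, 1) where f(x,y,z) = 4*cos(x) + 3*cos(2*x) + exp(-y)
(-4*sin(3) - 6*sin(6), -exp(2), 0)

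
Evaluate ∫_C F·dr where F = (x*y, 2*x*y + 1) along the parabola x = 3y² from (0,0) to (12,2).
706/5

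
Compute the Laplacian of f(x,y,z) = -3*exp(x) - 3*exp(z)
-3*exp(x) - 3*exp(z)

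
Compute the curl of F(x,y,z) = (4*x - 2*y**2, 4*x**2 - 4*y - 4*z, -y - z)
(3, 0, 8*x + 4*y)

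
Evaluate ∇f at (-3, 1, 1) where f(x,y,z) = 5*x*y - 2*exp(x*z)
(5 - 2*exp(-3), -15, 6*exp(-3))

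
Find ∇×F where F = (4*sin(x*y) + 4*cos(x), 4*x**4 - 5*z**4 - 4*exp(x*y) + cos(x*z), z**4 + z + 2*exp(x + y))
(x*sin(x*z) + 20*z**3 + 2*exp(x + y), -2*exp(x + y), 16*x**3 - 4*x*cos(x*y) - 4*y*exp(x*y) - z*sin(x*z))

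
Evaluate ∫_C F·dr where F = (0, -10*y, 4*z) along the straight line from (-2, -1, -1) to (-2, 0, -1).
5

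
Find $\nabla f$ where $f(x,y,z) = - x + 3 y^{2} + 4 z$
(-1, 6*y, 4)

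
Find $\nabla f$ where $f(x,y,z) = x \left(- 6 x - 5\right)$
(-12*x - 5, 0, 0)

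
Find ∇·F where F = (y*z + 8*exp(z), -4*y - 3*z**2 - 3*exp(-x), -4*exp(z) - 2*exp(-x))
-4*exp(z) - 4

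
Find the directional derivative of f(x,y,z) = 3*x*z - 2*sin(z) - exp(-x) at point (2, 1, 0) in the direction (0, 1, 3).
6*sqrt(10)/5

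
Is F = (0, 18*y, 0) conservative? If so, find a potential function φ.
Yes, F is conservative. φ = 9*y**2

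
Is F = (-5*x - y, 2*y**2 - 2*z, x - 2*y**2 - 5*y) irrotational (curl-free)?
No, ∇×F = (-4*y - 3, -1, 1)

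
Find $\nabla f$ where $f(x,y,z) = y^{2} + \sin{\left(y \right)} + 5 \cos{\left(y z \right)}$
(0, 2*y - 5*z*sin(y*z) + cos(y), -5*y*sin(y*z))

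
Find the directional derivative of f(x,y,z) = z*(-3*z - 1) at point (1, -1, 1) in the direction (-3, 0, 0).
0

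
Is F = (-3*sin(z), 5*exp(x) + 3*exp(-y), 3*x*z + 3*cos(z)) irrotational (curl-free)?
No, ∇×F = (0, -3*z - 3*cos(z), 5*exp(x))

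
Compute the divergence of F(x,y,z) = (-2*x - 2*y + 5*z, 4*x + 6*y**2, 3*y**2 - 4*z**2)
12*y - 8*z - 2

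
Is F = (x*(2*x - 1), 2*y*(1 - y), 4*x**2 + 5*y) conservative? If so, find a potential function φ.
No, ∇×F = (5, -8*x, 0) ≠ 0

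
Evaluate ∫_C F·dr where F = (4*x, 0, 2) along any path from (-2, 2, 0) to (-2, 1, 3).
6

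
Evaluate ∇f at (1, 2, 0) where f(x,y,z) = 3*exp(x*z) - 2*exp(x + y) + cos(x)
(-2*exp(3) - sin(1), -2*exp(3), 3)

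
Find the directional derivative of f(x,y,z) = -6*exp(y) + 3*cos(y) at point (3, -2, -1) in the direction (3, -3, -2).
9*sqrt(22)*(-exp(2)*sin(2) + 2)*exp(-2)/22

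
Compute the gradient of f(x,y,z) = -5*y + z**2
(0, -5, 2*z)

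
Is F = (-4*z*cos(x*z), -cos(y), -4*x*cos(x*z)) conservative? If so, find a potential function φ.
Yes, F is conservative. φ = -sin(y) - 4*sin(x*z)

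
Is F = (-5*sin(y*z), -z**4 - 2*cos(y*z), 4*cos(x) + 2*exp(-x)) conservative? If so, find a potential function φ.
No, ∇×F = (-2*y*sin(y*z) + 4*z**3, -5*y*cos(y*z) + 4*sin(x) + 2*exp(-x), 5*z*cos(y*z)) ≠ 0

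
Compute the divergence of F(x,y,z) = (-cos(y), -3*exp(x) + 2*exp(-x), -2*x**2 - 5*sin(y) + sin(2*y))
0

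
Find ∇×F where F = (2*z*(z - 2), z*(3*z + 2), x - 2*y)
(-6*z - 4, 4*z - 5, 0)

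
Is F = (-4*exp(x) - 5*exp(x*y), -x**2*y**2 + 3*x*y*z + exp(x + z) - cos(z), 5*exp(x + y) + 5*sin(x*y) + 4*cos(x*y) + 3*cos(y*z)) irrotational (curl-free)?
No, ∇×F = (-3*x*y - 4*x*sin(x*y) + 5*x*cos(x*y) - 3*z*sin(y*z) + 5*exp(x + y) - exp(x + z) - sin(z), 4*y*sin(x*y) - 5*y*cos(x*y) - 5*exp(x + y), -2*x*y**2 + 5*x*exp(x*y) + 3*y*z + exp(x + z))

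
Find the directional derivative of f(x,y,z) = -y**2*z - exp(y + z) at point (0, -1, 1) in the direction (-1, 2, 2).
-2/3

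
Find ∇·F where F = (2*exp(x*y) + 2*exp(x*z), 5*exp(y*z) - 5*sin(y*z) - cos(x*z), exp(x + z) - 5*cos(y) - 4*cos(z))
2*y*exp(x*y) + 2*z*exp(x*z) + 5*z*exp(y*z) - 5*z*cos(y*z) + exp(x + z) + 4*sin(z)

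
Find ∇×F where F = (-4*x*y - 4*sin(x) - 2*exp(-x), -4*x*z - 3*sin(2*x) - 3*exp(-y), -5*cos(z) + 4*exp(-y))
(4*x - 4*exp(-y), 0, 4*x - 4*z - 6*cos(2*x))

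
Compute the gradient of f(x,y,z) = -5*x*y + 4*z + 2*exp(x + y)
(-5*y + 2*exp(x + y), -5*x + 2*exp(x + y), 4)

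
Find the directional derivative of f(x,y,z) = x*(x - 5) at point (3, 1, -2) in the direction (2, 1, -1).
sqrt(6)/3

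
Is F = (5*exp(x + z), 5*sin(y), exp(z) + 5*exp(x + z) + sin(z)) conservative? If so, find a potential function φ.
Yes, F is conservative. φ = exp(z) + 5*exp(x + z) - 5*cos(y) - cos(z)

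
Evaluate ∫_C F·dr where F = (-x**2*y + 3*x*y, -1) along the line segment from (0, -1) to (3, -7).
-12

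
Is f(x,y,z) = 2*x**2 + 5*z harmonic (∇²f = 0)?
No, ∇²f = 4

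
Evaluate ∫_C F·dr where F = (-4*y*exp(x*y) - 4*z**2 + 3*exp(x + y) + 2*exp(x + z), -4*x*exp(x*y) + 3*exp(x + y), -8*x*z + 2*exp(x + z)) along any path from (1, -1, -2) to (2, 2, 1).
-exp(4) + 2*exp(-1) + 5 + 2*exp(3)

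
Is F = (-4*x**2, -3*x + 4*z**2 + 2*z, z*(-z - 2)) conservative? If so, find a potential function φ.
No, ∇×F = (-8*z - 2, 0, -3) ≠ 0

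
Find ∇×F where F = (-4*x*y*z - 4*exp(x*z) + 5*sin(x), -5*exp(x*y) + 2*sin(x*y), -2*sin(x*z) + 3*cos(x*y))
(-3*x*sin(x*y), -4*x*y - 4*x*exp(x*z) + 3*y*sin(x*y) + 2*z*cos(x*z), 4*x*z - 5*y*exp(x*y) + 2*y*cos(x*y))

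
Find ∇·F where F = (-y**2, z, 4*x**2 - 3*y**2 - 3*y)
0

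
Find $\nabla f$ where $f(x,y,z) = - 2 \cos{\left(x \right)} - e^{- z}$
(2*sin(x), 0, exp(-z))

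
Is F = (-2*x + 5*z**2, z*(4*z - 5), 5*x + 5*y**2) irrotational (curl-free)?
No, ∇×F = (10*y - 8*z + 5, 10*z - 5, 0)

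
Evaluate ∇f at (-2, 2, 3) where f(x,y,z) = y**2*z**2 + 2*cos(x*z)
(6*sin(6), 36, 24 - 4*sin(6))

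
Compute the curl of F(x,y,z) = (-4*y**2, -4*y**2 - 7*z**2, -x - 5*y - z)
(14*z - 5, 1, 8*y)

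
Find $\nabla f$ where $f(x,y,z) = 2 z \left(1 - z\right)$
(0, 0, 2 - 4*z)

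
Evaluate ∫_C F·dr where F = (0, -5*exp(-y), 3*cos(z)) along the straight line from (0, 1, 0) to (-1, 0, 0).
5 - 5*exp(-1)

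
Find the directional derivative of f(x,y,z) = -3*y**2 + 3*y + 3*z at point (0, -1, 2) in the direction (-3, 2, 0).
18*sqrt(13)/13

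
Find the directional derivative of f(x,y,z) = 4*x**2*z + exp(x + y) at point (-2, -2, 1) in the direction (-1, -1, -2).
sqrt(6)*(-8*exp(4) - 1)*exp(-4)/3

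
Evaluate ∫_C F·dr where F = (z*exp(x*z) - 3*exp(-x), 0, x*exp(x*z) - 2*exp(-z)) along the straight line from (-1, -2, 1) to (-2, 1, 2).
(-3*exp(3) + 1 + 2*exp(2) - 3*(1 - E)*exp(5))*exp(-4)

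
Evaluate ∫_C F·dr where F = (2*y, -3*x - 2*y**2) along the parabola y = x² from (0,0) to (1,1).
-2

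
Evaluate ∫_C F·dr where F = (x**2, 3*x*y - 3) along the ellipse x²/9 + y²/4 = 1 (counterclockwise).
0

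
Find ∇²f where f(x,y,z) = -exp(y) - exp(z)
-exp(y) - exp(z)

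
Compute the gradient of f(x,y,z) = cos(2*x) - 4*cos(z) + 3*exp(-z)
(-2*sin(2*x), 0, 4*sin(z) - 3*exp(-z))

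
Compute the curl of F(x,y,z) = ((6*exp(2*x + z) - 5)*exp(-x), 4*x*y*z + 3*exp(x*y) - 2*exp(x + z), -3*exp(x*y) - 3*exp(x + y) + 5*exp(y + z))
(-4*x*y - 3*x*exp(x*y) - 3*exp(x + y) + 2*exp(x + z) + 5*exp(y + z), 3*y*exp(x*y) + 3*exp(x + y) + 6*exp(x + z), 4*y*z + 3*y*exp(x*y) - 2*exp(x + z))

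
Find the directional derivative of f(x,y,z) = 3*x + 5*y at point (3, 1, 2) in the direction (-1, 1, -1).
2*sqrt(3)/3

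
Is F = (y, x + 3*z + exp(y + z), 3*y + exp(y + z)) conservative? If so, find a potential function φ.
Yes, F is conservative. φ = x*y + 3*y*z + exp(y + z)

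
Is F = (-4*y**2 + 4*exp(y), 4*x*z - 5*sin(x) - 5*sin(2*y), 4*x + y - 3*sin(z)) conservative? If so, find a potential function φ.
No, ∇×F = (1 - 4*x, -4, 8*y + 4*z - 4*exp(y) - 5*cos(x)) ≠ 0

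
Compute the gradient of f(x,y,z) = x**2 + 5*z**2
(2*x, 0, 10*z)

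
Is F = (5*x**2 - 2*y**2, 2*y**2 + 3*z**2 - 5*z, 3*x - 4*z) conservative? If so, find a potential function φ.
No, ∇×F = (5 - 6*z, -3, 4*y) ≠ 0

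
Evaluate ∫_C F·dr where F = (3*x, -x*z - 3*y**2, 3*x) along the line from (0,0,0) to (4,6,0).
-192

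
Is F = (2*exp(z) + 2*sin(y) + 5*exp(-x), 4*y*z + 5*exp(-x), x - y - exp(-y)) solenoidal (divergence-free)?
No, ∇·F = 4*z - 5*exp(-x)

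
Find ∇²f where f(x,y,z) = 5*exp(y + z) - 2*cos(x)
10*exp(y + z) + 2*cos(x)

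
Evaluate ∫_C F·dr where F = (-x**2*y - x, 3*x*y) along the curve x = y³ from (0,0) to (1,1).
-1/5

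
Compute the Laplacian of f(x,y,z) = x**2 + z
2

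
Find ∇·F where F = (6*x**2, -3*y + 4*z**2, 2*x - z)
12*x - 4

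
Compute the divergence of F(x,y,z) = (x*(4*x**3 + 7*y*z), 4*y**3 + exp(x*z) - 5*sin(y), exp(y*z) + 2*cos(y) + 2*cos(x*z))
16*x**3 - 2*x*sin(x*z) + 12*y**2 + 7*y*z + y*exp(y*z) - 5*cos(y)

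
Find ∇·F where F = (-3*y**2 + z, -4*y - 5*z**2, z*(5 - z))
1 - 2*z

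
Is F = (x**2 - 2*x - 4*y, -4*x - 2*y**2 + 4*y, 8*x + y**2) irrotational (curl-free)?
No, ∇×F = (2*y, -8, 0)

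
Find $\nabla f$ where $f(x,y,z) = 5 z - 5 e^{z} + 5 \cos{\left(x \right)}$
(-5*sin(x), 0, 5 - 5*exp(z))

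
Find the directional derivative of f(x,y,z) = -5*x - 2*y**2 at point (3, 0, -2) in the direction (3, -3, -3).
-5*sqrt(3)/3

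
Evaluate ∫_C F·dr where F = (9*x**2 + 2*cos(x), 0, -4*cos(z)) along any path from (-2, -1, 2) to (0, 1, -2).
10*sin(2) + 24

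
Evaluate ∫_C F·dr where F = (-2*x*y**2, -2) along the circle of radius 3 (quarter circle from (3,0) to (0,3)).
69/2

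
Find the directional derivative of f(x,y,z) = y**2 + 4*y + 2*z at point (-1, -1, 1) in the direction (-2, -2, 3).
2*sqrt(17)/17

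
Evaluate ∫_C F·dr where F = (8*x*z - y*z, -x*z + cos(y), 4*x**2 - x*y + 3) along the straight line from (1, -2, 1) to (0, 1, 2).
-3 + sin(1) + sin(2)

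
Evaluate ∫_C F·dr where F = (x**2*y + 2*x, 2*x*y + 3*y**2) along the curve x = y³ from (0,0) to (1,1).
27/10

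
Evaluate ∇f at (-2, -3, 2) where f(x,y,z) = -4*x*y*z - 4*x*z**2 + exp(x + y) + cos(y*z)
(exp(-5) + 8, 2*sin(6) + exp(-5) + 16, 8 - 3*sin(6))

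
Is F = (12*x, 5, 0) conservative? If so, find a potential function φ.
Yes, F is conservative. φ = 6*x**2 + 5*y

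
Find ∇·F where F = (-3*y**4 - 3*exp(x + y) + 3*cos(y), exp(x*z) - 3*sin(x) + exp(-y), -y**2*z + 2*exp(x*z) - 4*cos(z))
2*x*exp(x*z) - y**2 - 3*exp(x + y) + 4*sin(z) - exp(-y)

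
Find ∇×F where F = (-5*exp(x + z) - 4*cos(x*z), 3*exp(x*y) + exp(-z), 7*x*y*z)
(7*x*z + exp(-z), 4*x*sin(x*z) - 7*y*z - 5*exp(x + z), 3*y*exp(x*y))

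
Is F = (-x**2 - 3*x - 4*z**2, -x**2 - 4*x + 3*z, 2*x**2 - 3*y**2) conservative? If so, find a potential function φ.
No, ∇×F = (-6*y - 3, -4*x - 8*z, -2*x - 4) ≠ 0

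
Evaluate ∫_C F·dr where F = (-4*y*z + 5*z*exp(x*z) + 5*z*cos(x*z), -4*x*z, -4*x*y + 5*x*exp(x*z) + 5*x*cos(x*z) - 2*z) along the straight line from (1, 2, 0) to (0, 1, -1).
-1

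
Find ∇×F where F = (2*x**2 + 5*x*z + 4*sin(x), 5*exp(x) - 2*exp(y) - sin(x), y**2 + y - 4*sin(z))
(2*y + 1, 5*x, 5*exp(x) - cos(x))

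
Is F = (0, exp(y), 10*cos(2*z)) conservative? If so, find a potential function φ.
Yes, F is conservative. φ = exp(y) + 5*sin(2*z)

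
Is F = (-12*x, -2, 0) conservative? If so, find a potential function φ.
Yes, F is conservative. φ = -6*x**2 - 2*y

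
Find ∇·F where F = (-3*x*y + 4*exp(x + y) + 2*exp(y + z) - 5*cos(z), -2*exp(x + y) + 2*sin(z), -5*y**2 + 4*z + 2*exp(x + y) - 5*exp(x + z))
-3*y + 2*exp(x + y) - 5*exp(x + z) + 4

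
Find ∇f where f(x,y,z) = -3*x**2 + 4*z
(-6*x, 0, 4)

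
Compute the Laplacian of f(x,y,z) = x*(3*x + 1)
6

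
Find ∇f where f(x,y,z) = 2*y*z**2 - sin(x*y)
(-y*cos(x*y), -x*cos(x*y) + 2*z**2, 4*y*z)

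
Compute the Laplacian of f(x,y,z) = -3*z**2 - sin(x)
sin(x) - 6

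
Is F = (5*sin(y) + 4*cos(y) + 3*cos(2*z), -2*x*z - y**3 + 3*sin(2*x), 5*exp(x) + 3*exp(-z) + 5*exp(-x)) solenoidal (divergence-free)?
No, ∇·F = -3*y**2 - 3*exp(-z)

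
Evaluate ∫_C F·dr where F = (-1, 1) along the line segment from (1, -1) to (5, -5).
-8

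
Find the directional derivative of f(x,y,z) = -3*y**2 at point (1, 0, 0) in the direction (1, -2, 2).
0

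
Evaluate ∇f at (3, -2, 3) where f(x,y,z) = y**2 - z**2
(0, -4, -6)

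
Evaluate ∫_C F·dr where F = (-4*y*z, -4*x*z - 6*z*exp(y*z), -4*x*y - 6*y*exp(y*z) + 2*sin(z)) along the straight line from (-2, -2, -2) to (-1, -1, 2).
-40 - 6*exp(-2) + 6*exp(4)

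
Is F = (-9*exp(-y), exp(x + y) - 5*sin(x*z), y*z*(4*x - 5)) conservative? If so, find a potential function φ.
No, ∇×F = (5*x*cos(x*z) + z*(4*x - 5), -4*y*z, -5*z*cos(x*z) + exp(x + y) - 9*exp(-y)) ≠ 0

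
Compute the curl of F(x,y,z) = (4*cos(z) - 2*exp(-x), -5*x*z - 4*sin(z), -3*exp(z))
(5*x + 4*cos(z), -4*sin(z), -5*z)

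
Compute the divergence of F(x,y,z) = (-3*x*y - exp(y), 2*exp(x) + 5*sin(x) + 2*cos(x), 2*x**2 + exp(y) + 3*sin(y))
-3*y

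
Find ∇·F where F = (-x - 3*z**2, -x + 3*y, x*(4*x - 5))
2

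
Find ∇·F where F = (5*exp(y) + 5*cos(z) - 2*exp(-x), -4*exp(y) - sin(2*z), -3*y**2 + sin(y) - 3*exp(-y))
-4*exp(y) + 2*exp(-x)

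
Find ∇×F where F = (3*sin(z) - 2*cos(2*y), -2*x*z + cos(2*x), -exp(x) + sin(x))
(2*x, exp(x) - cos(x) + 3*cos(z), -2*z - 2*sin(2*x) - 4*sin(2*y))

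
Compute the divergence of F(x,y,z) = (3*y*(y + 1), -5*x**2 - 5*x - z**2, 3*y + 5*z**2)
10*z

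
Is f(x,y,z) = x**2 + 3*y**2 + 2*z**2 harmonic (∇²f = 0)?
No, ∇²f = 12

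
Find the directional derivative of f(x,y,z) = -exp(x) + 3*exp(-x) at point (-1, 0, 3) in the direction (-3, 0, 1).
3*sqrt(10)*(1 + 3*exp(2))*exp(-1)/10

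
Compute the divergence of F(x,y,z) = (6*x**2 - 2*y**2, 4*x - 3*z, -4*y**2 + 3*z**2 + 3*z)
12*x + 6*z + 3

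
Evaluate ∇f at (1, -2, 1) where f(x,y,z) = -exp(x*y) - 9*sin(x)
(-9*cos(1) + 2*exp(-2), -exp(-2), 0)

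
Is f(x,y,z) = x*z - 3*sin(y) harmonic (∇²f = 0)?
No, ∇²f = 3*sin(y)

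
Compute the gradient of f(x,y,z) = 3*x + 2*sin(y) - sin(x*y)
(-y*cos(x*y) + 3, -x*cos(x*y) + 2*cos(y), 0)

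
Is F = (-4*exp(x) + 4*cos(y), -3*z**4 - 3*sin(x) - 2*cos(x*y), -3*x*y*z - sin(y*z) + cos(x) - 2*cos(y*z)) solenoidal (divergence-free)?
No, ∇·F = -3*x*y + 2*x*sin(x*y) + 2*y*sin(y*z) - y*cos(y*z) - 4*exp(x)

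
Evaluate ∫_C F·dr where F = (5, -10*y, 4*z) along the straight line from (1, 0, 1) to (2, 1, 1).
0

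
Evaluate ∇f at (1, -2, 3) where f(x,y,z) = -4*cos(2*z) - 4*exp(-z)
(0, 0, 8*sin(6) + 4*exp(-3))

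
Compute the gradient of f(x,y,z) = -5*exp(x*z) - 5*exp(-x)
(-5*z*exp(x*z) + 5*exp(-x), 0, -5*x*exp(x*z))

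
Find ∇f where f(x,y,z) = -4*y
(0, -4, 0)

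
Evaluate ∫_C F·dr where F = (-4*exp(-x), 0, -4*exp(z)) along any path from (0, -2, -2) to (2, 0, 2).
-4*exp(2) - 4 + 8*exp(-2)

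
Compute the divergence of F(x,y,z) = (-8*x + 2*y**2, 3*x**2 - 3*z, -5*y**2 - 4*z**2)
-8*z - 8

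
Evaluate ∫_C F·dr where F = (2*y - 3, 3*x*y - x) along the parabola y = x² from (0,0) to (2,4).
162/5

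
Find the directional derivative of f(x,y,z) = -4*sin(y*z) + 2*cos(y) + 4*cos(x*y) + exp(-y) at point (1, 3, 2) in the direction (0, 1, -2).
sqrt(5)*(-6*exp(3)*sin(3) - 1 + 16*exp(3)*cos(6))*exp(-3)/5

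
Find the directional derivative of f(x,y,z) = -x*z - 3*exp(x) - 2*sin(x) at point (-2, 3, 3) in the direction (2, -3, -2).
-2*sqrt(17)*(2*exp(2)*cos(2) + 3 + 5*exp(2))*exp(-2)/17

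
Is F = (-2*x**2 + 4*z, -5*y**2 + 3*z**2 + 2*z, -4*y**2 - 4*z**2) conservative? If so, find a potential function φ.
No, ∇×F = (-8*y - 6*z - 2, 4, 0) ≠ 0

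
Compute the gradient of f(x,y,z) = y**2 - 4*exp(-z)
(0, 2*y, 4*exp(-z))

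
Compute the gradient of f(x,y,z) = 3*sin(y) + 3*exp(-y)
(0, 3*cos(y) - 3*exp(-y), 0)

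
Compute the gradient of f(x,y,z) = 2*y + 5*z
(0, 2, 5)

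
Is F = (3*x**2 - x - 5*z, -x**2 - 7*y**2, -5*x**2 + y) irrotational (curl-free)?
No, ∇×F = (1, 10*x - 5, -2*x)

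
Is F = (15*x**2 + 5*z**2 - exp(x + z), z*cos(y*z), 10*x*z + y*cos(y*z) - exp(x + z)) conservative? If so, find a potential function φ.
Yes, F is conservative. φ = 5*x**3 + 5*x*z**2 - exp(x + z) + sin(y*z)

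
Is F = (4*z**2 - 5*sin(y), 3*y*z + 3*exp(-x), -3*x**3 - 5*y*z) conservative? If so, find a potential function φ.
No, ∇×F = (-3*y - 5*z, 9*x**2 + 8*z, 5*cos(y) - 3*exp(-x)) ≠ 0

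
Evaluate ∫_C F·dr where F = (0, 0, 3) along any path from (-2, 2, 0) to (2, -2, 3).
9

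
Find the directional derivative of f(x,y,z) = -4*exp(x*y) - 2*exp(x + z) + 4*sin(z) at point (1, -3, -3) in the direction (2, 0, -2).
2*sqrt(2)*(3 - exp(3)*cos(3))*exp(-3)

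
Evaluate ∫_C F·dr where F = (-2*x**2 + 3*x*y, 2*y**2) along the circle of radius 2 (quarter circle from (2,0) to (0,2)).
8/3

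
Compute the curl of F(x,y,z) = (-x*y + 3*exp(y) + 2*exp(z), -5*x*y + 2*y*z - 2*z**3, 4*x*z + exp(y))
(-2*y + 6*z**2 + exp(y), -4*z + 2*exp(z), x - 5*y - 3*exp(y))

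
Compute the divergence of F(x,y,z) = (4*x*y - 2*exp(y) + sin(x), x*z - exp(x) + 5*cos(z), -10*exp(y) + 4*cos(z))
4*y - 4*sin(z) + cos(x)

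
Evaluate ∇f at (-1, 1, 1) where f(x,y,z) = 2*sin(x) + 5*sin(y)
(2*cos(1), 5*cos(1), 0)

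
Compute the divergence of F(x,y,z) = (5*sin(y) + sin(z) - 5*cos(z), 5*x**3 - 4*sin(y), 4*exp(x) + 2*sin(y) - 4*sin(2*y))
-4*cos(y)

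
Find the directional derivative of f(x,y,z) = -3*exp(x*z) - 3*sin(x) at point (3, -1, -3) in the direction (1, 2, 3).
-3*sqrt(14)*(exp(9)*cos(3) + 6)*exp(-9)/14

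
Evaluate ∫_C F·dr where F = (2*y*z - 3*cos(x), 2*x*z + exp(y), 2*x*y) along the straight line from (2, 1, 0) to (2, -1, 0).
-2*sinh(1)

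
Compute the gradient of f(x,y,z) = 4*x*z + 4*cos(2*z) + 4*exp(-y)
(4*z, -4*exp(-y), 4*x - 8*sin(2*z))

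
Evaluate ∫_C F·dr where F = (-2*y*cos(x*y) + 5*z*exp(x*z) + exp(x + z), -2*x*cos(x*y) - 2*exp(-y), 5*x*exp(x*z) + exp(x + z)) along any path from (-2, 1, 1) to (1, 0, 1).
-2*sin(2) - 3*exp(-1) - 5*exp(-2) + 2 + exp(2) + 5*E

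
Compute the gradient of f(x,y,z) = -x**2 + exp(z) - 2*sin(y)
(-2*x, -2*cos(y), exp(z))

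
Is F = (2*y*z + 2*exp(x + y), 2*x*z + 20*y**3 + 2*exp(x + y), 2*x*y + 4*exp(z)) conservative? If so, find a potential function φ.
Yes, F is conservative. φ = 2*x*y*z + 5*y**4 + 4*exp(z) + 2*exp(x + y)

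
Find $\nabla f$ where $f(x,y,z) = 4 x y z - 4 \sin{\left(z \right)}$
(4*y*z, 4*x*z, 4*x*y - 4*cos(z))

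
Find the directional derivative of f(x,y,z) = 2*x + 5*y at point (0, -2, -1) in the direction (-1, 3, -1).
13*sqrt(11)/11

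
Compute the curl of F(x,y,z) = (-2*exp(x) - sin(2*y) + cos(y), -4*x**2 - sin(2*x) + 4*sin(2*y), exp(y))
(exp(y), 0, -8*x + sin(y) - 2*cos(2*x) + 2*cos(2*y))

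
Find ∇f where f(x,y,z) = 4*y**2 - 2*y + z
(0, 8*y - 2, 1)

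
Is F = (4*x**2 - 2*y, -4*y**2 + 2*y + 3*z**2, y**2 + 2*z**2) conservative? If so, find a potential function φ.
No, ∇×F = (2*y - 6*z, 0, 2) ≠ 0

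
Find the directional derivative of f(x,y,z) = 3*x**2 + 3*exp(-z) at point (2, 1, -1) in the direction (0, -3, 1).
-3*sqrt(10)*E/10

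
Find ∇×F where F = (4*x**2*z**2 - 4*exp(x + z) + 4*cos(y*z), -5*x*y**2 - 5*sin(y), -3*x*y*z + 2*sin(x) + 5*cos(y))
(-3*x*z - 5*sin(y), 8*x**2*z + 3*y*z - 4*y*sin(y*z) - 4*exp(x + z) - 2*cos(x), -5*y**2 + 4*z*sin(y*z))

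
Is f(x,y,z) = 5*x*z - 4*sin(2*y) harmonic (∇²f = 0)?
No, ∇²f = 16*sin(2*y)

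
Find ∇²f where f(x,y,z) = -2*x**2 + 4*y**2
4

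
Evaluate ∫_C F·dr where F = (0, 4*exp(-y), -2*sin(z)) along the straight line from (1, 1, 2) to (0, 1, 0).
2 - 2*cos(2)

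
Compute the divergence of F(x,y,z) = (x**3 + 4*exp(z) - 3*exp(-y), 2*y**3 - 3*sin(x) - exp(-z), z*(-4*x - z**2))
3*x**2 - 4*x + 6*y**2 - 3*z**2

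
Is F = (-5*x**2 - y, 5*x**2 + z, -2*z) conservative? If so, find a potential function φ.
No, ∇×F = (-1, 0, 10*x + 1) ≠ 0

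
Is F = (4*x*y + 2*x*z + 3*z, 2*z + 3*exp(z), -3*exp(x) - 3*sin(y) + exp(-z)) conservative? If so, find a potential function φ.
No, ∇×F = (-3*exp(z) - 3*cos(y) - 2, 2*x + 3*exp(x) + 3, -4*x) ≠ 0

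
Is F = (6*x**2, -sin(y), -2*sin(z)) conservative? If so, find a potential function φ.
Yes, F is conservative. φ = 2*x**3 + cos(y) + 2*cos(z)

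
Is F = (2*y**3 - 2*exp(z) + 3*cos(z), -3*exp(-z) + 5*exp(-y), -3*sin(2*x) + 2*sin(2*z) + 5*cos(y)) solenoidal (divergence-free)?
No, ∇·F = 4*cos(2*z) - 5*exp(-y)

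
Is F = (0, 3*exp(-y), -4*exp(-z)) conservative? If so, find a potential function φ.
Yes, F is conservative. φ = 4*exp(-z) - 3*exp(-y)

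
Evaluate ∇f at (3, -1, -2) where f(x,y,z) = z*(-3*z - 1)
(0, 0, 11)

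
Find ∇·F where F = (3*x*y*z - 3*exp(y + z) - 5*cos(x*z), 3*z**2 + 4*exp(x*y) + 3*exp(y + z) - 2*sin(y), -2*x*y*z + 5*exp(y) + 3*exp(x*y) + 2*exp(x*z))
-2*x*y + 4*x*exp(x*y) + 2*x*exp(x*z) + 3*y*z + 5*z*sin(x*z) + 3*exp(y + z) - 2*cos(y)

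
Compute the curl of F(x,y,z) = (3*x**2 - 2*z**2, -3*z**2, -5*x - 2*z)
(6*z, 5 - 4*z, 0)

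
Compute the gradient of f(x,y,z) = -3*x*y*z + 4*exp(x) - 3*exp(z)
(-3*y*z + 4*exp(x), -3*x*z, -3*x*y - 3*exp(z))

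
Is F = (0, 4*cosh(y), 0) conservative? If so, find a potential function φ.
Yes, F is conservative. φ = 4*sinh(y)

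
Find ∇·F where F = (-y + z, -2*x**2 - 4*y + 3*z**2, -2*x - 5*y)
-4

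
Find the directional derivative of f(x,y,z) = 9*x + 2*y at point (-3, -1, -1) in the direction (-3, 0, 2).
-27*sqrt(13)/13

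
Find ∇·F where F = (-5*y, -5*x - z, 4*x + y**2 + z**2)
2*z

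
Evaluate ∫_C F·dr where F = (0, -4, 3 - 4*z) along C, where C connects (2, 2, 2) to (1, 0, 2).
8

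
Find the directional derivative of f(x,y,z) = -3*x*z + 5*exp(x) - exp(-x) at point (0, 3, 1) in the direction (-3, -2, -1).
-9*sqrt(14)/14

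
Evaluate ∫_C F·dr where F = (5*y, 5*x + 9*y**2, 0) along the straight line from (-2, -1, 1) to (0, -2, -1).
-31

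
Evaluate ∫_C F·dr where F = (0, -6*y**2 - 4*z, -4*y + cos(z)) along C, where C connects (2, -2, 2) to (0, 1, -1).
-30 - sin(2) - sin(1)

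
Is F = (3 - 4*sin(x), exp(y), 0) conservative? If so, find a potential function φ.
Yes, F is conservative. φ = 3*x + exp(y) + 4*cos(x)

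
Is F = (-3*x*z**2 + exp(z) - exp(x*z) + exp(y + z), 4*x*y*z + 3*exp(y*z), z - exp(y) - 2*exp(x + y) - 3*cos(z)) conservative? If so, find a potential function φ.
No, ∇×F = (-4*x*y - 3*y*exp(y*z) - exp(y) - 2*exp(x + y), -6*x*z - x*exp(x*z) + exp(z) + 2*exp(x + y) + exp(y + z), 4*y*z - exp(y + z)) ≠ 0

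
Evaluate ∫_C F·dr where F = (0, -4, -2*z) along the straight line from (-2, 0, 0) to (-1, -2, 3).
-1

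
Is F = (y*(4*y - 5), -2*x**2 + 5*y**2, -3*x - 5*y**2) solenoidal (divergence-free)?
No, ∇·F = 10*y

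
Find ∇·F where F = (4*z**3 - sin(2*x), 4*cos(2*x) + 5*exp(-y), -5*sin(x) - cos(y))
-2*cos(2*x) - 5*exp(-y)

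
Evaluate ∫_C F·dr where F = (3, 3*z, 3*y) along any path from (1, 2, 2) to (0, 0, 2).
-15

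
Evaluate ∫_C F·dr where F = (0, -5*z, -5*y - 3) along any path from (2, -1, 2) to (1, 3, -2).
32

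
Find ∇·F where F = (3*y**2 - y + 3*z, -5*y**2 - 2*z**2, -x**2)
-10*y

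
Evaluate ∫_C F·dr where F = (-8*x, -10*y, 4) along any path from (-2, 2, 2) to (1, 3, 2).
-13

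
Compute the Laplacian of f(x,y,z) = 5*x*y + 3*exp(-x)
3*exp(-x)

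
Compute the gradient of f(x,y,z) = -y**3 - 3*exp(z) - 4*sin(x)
(-4*cos(x), -3*y**2, -3*exp(z))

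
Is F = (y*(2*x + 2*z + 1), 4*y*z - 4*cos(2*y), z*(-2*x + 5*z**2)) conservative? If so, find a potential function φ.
No, ∇×F = (-4*y, 2*y + 2*z, -2*x - 2*z - 1) ≠ 0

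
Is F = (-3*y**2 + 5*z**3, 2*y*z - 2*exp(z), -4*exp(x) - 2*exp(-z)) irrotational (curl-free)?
No, ∇×F = (-2*y + 2*exp(z), 15*z**2 + 4*exp(x), 6*y)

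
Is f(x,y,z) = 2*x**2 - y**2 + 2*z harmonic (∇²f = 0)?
No, ∇²f = 2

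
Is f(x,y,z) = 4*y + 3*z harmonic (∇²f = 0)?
Yes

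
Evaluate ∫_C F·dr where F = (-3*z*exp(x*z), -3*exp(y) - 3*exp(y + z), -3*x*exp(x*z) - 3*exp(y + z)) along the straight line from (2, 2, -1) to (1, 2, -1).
3*(1 - E)*exp(-2)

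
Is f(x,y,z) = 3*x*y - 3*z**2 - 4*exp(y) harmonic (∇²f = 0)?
No, ∇²f = -4*exp(y) - 6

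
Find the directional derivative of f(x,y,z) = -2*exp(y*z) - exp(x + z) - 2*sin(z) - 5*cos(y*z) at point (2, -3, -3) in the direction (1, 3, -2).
sqrt(14)*(-15*E*sin(9) + 4*E*cos(3) + 1 + 6*exp(10))*exp(-1)/14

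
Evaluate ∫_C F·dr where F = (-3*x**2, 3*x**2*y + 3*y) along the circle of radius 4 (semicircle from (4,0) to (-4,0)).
128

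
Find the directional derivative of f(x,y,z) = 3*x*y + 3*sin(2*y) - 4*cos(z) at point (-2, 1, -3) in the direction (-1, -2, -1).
sqrt(6)*(4*sin(3) - 12*cos(2) + 9)/6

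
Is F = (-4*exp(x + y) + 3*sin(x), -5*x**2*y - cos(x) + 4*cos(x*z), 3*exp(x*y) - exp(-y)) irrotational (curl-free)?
No, ∇×F = (3*x*exp(x*y) + 4*x*sin(x*z) + exp(-y), -3*y*exp(x*y), -10*x*y - 4*z*sin(x*z) + 4*exp(x + y) + sin(x))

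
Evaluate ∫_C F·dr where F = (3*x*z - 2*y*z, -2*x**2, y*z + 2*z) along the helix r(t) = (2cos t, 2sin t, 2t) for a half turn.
2*pi*(7 + 4*pi)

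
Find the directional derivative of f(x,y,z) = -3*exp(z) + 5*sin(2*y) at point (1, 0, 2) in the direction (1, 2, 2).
20/3 - 2*exp(2)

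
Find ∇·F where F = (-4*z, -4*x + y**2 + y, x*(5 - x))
2*y + 1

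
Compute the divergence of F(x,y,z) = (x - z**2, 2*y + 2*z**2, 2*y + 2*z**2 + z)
4*z + 4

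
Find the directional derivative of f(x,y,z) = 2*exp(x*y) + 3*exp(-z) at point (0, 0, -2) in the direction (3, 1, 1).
-3*sqrt(11)*exp(2)/11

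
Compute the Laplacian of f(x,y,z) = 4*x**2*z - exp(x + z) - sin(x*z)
x**2*sin(x*z) + z**2*sin(x*z) + 8*z - 2*exp(x + z)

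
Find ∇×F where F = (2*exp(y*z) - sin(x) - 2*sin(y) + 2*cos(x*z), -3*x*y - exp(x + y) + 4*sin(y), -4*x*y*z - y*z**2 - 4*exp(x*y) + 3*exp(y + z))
(-4*x*z - 4*x*exp(x*y) - z**2 + 3*exp(y + z), -2*x*sin(x*z) + 4*y*z + 4*y*exp(x*y) + 2*y*exp(y*z), -3*y - 2*z*exp(y*z) - exp(x + y) + 2*cos(y))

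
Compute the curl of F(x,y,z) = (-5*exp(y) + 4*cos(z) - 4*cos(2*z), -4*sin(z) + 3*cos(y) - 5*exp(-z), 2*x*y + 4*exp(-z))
(2*x + 4*cos(z) - 5*exp(-z), -2*y - 4*sin(z) + 8*sin(2*z), 5*exp(y))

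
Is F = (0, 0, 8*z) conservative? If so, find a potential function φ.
Yes, F is conservative. φ = 4*z**2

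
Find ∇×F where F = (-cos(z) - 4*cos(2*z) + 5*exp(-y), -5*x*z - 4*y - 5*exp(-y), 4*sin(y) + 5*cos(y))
(5*x - 5*sin(y) + 4*cos(y), (16*cos(z) + 1)*sin(z), -5*z + 5*exp(-y))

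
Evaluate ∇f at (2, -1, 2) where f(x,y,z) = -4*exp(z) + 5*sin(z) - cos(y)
(0, -sin(1), -4*exp(2) + 5*cos(2))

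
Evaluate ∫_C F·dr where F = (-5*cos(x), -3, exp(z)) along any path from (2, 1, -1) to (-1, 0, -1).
3 + 5*sin(1) + 5*sin(2)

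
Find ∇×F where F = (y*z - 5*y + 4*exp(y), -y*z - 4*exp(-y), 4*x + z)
(y, y - 4, -z - 4*exp(y) + 5)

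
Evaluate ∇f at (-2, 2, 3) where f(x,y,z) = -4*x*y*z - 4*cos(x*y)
(-24 - 8*sin(4), 8*sin(4) + 24, 16)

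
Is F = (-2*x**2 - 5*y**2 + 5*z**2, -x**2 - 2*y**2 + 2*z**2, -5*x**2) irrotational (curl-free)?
No, ∇×F = (-4*z, 10*x + 10*z, -2*x + 10*y)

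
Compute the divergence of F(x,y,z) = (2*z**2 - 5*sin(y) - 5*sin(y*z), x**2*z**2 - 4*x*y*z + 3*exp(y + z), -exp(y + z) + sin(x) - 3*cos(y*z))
-4*x*z + 3*y*sin(y*z) + 2*exp(y + z)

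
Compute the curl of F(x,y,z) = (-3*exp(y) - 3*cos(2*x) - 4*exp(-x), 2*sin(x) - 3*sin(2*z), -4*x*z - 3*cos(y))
(3*sin(y) + 6*cos(2*z), 4*z, 3*exp(y) + 2*cos(x))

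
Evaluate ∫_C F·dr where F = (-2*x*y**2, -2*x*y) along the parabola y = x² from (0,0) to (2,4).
-704/15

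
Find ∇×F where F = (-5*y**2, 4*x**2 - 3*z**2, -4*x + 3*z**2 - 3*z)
(6*z, 4, 8*x + 10*y)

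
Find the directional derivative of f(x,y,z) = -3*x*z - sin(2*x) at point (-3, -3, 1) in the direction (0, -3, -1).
-9*sqrt(10)/10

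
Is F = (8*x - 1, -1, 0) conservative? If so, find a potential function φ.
Yes, F is conservative. φ = 4*x**2 - x - y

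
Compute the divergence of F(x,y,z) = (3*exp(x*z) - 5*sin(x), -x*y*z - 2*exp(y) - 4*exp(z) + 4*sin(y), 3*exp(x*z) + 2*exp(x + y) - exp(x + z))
-x*z + 3*x*exp(x*z) + 3*z*exp(x*z) - 2*exp(y) - exp(x + z) - 5*cos(x) + 4*cos(y)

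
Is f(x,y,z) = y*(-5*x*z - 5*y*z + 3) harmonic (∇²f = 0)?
No, ∇²f = -10*z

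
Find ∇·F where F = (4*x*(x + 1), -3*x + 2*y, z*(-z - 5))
8*x - 2*z + 1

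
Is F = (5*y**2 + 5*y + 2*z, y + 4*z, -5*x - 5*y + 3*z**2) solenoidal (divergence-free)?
No, ∇·F = 6*z + 1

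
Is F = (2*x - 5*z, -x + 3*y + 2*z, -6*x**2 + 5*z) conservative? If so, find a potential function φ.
No, ∇×F = (-2, 12*x - 5, -1) ≠ 0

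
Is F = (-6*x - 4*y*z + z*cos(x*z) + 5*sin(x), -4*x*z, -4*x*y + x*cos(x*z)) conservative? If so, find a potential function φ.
Yes, F is conservative. φ = -3*x**2 - 4*x*y*z + sin(x*z) - 5*cos(x)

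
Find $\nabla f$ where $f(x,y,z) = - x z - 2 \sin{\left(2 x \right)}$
(-z - 4*cos(2*x), 0, -x)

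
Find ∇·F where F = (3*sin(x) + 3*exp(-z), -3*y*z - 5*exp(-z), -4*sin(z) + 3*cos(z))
-3*z - 3*sin(z) + 3*cos(x) - 4*cos(z)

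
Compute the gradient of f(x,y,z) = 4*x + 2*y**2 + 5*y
(4, 4*y + 5, 0)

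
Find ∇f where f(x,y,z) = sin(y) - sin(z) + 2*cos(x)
(-2*sin(x), cos(y), -cos(z))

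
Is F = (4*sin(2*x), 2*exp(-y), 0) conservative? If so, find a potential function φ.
Yes, F is conservative. φ = -2*cos(2*x) - 2*exp(-y)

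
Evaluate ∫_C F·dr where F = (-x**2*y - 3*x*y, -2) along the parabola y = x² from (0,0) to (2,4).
-132/5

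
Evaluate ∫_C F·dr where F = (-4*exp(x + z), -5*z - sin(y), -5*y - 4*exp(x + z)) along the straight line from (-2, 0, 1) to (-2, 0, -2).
-(4 - 4*exp(3))*exp(-4)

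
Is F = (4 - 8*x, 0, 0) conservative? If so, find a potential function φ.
Yes, F is conservative. φ = 4*x*(1 - x)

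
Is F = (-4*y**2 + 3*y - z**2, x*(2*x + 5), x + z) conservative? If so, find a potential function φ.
No, ∇×F = (0, -2*z - 1, 4*x + 8*y + 2) ≠ 0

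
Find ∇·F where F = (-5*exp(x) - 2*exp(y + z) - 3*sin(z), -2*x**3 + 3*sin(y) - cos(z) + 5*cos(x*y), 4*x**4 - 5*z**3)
-5*x*sin(x*y) - 15*z**2 - 5*exp(x) + 3*cos(y)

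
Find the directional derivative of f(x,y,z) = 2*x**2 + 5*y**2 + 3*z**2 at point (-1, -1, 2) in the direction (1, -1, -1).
-2*sqrt(3)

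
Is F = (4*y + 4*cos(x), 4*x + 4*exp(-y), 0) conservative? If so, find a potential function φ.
Yes, F is conservative. φ = 4*x*y + 4*sin(x) - 4*exp(-y)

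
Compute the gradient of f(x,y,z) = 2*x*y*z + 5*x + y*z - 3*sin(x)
(2*y*z - 3*cos(x) + 5, z*(2*x + 1), y*(2*x + 1))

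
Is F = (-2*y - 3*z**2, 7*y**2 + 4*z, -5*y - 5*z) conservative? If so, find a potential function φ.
No, ∇×F = (-9, -6*z, 2) ≠ 0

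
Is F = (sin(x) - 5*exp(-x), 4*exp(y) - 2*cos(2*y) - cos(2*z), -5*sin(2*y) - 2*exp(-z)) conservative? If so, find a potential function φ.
No, ∇×F = (-2*sin(2*z) - 10*cos(2*y), 0, 0) ≠ 0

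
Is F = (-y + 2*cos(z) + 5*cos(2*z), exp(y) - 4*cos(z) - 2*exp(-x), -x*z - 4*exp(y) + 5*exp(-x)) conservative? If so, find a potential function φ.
No, ∇×F = (-4*exp(y) - 4*sin(z), z - 2*sin(z) - 10*sin(2*z) + 5*exp(-x), 1 + 2*exp(-x)) ≠ 0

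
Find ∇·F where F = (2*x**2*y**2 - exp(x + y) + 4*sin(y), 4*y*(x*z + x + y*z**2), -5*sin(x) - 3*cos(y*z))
4*x*y**2 + 4*x*z + 4*x + 8*y*z**2 + 3*y*sin(y*z) - exp(x + y)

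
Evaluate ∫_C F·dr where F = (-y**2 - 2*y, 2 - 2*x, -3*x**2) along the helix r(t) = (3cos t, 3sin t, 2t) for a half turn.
36 - 27*pi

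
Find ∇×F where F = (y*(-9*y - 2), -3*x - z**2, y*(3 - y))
(-2*y + 2*z + 3, 0, 18*y - 1)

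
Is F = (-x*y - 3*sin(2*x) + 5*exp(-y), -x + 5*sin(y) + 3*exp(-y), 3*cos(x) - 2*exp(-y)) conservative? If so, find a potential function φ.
No, ∇×F = (2*exp(-y), 3*sin(x), x - 1 + 5*exp(-y)) ≠ 0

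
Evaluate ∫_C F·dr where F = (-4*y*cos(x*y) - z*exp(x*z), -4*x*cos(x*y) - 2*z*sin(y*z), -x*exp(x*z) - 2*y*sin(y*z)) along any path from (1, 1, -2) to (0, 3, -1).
2*cos(3) - 1 + exp(-2) - 2*cos(2) + 4*sin(1)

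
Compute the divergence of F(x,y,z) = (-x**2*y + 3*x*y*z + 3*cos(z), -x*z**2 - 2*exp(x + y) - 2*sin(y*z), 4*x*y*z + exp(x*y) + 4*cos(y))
2*x*y + 3*y*z - 2*z*cos(y*z) - 2*exp(x + y)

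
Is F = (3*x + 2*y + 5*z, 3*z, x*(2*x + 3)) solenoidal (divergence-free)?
No, ∇·F = 3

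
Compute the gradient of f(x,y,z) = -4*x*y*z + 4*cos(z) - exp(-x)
(-4*y*z + exp(-x), -4*x*z, -4*x*y - 4*sin(z))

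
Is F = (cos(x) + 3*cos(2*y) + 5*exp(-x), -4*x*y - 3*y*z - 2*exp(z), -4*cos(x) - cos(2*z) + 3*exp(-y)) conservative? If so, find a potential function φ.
No, ∇×F = (3*y + 2*exp(z) - 3*exp(-y), -4*sin(x), -4*y + 6*sin(2*y)) ≠ 0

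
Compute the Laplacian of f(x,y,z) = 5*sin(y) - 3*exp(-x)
-5*sin(y) - 3*exp(-x)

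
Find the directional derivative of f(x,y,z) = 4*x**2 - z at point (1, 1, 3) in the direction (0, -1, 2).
-2*sqrt(5)/5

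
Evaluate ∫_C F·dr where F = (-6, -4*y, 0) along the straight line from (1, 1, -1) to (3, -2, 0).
-18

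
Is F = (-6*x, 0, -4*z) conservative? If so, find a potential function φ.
Yes, F is conservative. φ = -3*x**2 - 2*z**2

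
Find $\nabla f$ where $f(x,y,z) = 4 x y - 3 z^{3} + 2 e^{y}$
(4*y, 4*x + 2*exp(y), -9*z**2)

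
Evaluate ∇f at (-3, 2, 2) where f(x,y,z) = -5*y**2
(0, -20, 0)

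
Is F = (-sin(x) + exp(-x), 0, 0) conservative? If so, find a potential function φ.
Yes, F is conservative. φ = cos(x) - exp(-x)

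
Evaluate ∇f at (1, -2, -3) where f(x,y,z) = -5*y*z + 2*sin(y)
(0, 2*cos(2) + 15, 10)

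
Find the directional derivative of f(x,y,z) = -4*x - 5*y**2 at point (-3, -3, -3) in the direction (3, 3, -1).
78*sqrt(19)/19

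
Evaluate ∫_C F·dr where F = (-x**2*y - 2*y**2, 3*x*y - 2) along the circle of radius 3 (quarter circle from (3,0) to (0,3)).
81*pi/16 + 57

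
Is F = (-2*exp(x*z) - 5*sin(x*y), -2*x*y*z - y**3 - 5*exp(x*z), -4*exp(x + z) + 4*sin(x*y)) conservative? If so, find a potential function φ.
No, ∇×F = (x*(2*y + 5*exp(x*z) + 4*cos(x*y)), -2*x*exp(x*z) - 4*y*cos(x*y) + 4*exp(x + z), 5*x*cos(x*y) - 2*y*z - 5*z*exp(x*z)) ≠ 0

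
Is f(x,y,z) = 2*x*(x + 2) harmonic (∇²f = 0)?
No, ∇²f = 4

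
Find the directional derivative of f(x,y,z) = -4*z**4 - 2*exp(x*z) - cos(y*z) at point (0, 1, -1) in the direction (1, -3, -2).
-sqrt(14)*(sin(1) + 30)/14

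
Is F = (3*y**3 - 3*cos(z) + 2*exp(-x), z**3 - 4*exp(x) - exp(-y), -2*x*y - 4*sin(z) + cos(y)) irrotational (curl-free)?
No, ∇×F = (-2*x - 3*z**2 - sin(y), 2*y + 3*sin(z), -9*y**2 - 4*exp(x))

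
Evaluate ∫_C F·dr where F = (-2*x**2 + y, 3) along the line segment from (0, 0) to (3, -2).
-27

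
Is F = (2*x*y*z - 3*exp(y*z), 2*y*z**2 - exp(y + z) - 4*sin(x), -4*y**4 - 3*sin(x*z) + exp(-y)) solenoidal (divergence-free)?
No, ∇·F = -3*x*cos(x*z) + 2*y*z + 2*z**2 - exp(y + z)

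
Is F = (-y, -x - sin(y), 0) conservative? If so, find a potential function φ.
Yes, F is conservative. φ = -x*y + cos(y)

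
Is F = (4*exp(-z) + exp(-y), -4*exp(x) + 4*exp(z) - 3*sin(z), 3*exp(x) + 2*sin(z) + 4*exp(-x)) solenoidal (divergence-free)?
No, ∇·F = 2*cos(z)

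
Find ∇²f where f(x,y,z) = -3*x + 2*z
0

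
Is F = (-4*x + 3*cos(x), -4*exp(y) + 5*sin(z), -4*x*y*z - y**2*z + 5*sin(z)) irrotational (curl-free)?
No, ∇×F = (-4*x*z - 2*y*z - 5*cos(z), 4*y*z, 0)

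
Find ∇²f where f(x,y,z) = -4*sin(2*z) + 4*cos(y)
16*sin(2*z) - 4*cos(y)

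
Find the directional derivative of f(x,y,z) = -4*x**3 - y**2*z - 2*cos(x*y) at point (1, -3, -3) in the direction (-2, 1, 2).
-4 - 14*sin(3)/3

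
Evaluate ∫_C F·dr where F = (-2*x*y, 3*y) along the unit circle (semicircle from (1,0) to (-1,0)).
0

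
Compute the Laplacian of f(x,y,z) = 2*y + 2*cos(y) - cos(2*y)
-2*cos(y) + 4*cos(2*y)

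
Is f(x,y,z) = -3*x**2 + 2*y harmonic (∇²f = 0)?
No, ∇²f = -6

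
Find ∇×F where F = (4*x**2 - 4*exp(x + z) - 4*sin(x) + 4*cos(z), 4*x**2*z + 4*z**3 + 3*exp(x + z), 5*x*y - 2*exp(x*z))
(-4*x**2 + 5*x - 12*z**2 - 3*exp(x + z), -5*y + 2*z*exp(x*z) - 4*exp(x + z) - 4*sin(z), 8*x*z + 3*exp(x + z))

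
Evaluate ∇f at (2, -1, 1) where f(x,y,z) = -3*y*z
(0, -3, 3)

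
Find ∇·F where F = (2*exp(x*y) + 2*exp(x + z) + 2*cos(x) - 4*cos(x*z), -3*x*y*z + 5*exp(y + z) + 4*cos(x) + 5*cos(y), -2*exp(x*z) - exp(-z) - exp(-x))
((-3*x*z - 2*x*exp(x*z) + 2*y*exp(x*y) + 4*z*sin(x*z) + 2*exp(x + z) + 5*exp(y + z) - 2*sin(x) - 5*sin(y))*exp(z) + 1)*exp(-z)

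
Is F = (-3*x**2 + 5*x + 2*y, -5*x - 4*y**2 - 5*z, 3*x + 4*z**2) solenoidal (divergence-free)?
No, ∇·F = -6*x - 8*y + 8*z + 5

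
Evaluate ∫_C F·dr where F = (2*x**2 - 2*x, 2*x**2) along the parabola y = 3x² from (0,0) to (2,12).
148/3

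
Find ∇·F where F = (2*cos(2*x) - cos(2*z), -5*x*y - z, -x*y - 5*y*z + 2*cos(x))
-5*x - 5*y - 4*sin(2*x)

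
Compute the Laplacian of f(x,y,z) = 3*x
0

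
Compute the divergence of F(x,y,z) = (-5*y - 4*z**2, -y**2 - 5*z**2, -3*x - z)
-2*y - 1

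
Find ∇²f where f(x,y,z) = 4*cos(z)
-4*cos(z)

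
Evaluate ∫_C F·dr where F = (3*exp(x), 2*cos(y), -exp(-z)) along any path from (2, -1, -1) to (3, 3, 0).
-3*exp(2) - E + 2*sin(3) + 1 + 2*sin(1) + 3*exp(3)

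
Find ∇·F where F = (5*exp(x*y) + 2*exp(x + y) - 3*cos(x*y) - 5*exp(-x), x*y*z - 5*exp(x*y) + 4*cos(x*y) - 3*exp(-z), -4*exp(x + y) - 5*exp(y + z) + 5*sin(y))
((x*z - 5*x*exp(x*y) - 4*x*sin(x*y) + 5*y*exp(x*y) + 3*y*sin(x*y) + 2*exp(x + y) - 5*exp(y + z))*exp(x) + 5)*exp(-x)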